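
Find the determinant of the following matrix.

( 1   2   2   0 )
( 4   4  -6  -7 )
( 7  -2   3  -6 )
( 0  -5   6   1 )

313

Expand along row 1 (it has 1 zero):
  + (1) · M_11   where M_11 = det([4 -6 -7; -2 3 -6; -5 6 1]) = -57
  − (2) · M_12   where M_12 = det([4 -6 -7; 7 3 -6; 0 6 1]) = -96
  + (2) · M_13   where M_13 = det([4 4 -7; 7 -2 -6; 0 -5 1]) = 89
det = (+1)·(1)·(-57) + (-1)·(2)·(-96) + (+1)·(2)·(89) = 313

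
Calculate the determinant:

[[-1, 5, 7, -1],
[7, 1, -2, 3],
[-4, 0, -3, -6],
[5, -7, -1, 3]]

Expand along row 3 (it has 1 zero):
  + (-4) · M_31   where M_31 = det([5 7 -1; 1 -2 3; -7 -1 3]) = -168
  + (-3) · M_33   where M_33 = det([-1 5 -1; 7 1 3; 5 -7 3]) = 0
  − (-6) · M_34   where M_34 = det([-1 5 7; 7 1 -2; 5 -7 -1]) = -378
det = (+1)·(-4)·(-168) + (+1)·(-3)·(0) + (-1)·(-6)·(-378) = -1596

-1596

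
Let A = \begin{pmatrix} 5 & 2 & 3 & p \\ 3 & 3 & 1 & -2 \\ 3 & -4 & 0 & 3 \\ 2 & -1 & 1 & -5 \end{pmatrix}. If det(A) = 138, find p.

p = -6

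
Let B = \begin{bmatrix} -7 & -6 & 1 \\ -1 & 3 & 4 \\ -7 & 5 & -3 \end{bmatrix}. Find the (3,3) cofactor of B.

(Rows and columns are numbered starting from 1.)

-27

Delete row 3 and column 3; the remaining 2×2 submatrix is [-7 -6; -1 3].
Its determinant is (-7)·3 − (-6)·(-1) = -27.
The cofactor carries sign (−1)^(3+3) = +1, so C_{3,3} = +(-27) = -27.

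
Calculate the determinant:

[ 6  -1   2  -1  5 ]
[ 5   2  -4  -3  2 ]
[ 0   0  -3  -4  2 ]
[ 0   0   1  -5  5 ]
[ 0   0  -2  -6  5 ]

The matrix is block upper-triangular with a 2×2 block and a 3×3 block on the diagonal, so its determinant equals the product of the determinants of the diagonal blocks.
det of the 2×2 block = 17
det of the 3×3 block = 13
det = (17)·(13) = 221

221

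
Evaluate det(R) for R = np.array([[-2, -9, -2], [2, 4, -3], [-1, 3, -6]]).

Expand along column 1:
  + (-2) · |4 -3; 3 -6| = (-2)·(-24 − (-9)) = 30
  − 2 · |-9 -2; 3 -6| = −2·(54 − (-6)) = -120
  + (-1) · |-9 -2; 4 -3| = (-1)·(27 − (-8)) = -35
Sum: (30) + (-120) + (-35) = -125

The determinant is -125.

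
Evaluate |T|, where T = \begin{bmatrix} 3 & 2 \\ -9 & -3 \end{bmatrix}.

det(T) = 9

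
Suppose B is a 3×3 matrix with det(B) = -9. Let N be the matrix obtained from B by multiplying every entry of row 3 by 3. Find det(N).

The determinant is -27.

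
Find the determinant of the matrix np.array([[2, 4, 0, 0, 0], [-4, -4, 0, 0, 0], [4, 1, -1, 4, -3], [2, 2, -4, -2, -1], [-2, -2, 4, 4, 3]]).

The matrix is block lower-triangular with a 2×2 block and a 3×3 block on the diagonal, so its determinant equals the product of the determinants of the diagonal blocks.
det of the 2×2 block = 8
det of the 3×3 block = 58
det = (8)·(58) = 464

464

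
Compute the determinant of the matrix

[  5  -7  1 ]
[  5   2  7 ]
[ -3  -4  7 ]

Expand along row 1:
  + 5 · |2 7; -4 7| = 5·(14 − (-28)) = 210
  − (-7) · |5 7; -3 7| = −(-7)·(35 − (-21)) = 392
  + 1 · |5 2; -3 -4| = 1·(-20 − (-6)) = -14
Sum: (210) + (392) + (-14) = 588

588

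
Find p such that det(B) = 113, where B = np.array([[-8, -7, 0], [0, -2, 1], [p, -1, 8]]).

1

Expanding along the column containing p, det(B) is linear in p: det(B) = (-7)·p + (120).
Set (-7)·p + (120) = 113  ⇒  (-7)·p = -7  ⇒  p = 1.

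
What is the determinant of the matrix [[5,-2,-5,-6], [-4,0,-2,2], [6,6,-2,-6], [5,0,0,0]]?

820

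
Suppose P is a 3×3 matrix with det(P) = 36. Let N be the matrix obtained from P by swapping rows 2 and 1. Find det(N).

det(N) = -36

Swapping two rows multiplies the determinant by −1.
det(N) = (-1)·(36) = -36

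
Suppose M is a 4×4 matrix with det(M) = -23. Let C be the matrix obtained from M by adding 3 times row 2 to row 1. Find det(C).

The determinant is -23.

Adding a multiple of one row to another leaves the determinant unchanged.
det(C) = (1)·(-23) = -23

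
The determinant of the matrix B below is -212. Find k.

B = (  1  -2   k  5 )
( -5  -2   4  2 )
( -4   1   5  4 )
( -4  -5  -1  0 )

k = -1

Expanding along the column containing k, det(B) is linear in k: det(B) = (-20)·k + (-232).
Set (-20)·k + (-232) = -212  ⇒  (-20)·k = 20  ⇒  k = -1.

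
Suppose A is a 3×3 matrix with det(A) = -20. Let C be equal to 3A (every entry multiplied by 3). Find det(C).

det(C) = -540

For a 3×3 matrix, det(3A) = 3^3·det(A) = 27·det(A).
det(C) = (27)·(-20) = -540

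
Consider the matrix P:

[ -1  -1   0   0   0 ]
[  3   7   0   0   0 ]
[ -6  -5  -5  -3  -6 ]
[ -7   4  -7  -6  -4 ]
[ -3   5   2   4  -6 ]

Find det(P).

56

P is block lower-triangular with a 2×2 block and a 3×3 block on the diagonal, so its determinant equals the product of the determinants of the diagonal blocks.
det of the 2×2 block = -4
det of the 3×3 block = -14
det = (-4)·(-14) = 56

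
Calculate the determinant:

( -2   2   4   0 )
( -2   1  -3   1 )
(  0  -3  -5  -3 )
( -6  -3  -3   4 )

The determinant is 416.

Expand along row 1 (it has 1 zero):
  + (-2) · M_11   where M_11 = det([1 -3 1; -3 -5 -3; -3 -3 4]) = -98
  − (2) · M_12   where M_12 = det([-2 -3 1; 0 -5 -3; -6 -3 4]) = -26
  + (4) · M_13   where M_13 = det([-2 1 1; 0 -3 -3; -6 -3 4]) = 42
det = (+1)·(-2)·(-98) + (-1)·(2)·(-26) + (+1)·(4)·(42) = 416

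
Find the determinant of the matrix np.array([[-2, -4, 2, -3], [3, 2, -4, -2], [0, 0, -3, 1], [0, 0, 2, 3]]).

-88

The matrix is block upper-triangular with a 2×2 block and a 2×2 block on the diagonal, so its determinant equals the product of the determinants of the diagonal blocks.
det of the 2×2 block = 8
det of the 2×2 block = -11
det = (8)·(-11) = -88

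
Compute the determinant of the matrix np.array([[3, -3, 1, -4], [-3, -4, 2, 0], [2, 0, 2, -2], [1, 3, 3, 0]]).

0

Expand along column 4 (it has 2 zeros):
  − (-4) · M_14   where M_14 = det([-3 -4 2; 2 0 2; 1 3 3]) = 46
  − (-2) · M_34   where M_34 = det([3 -3 1; -3 -4 2; 1 3 3]) = -92
det = (-1)·(-4)·(46) + (-1)·(-2)·(-92) = 0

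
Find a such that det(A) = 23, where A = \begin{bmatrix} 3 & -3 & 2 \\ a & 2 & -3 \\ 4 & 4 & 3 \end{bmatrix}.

Expanding along the column containing a, det(A) is linear in a: det(A) = (17)·a + (74).
Set (17)·a + (74) = 23  ⇒  (17)·a = -51  ⇒  a = -3.

a = -3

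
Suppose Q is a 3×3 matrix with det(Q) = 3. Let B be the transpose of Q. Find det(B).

det(Qᵀ) = det(Q).
det(B) = (1)·(3) = 3

3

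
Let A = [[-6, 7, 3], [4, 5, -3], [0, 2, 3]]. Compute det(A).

The determinant is -186.

Expand along column 1:
  + (-6) · |5 -3; 2 3| = (-6)·(15 − (-6)) = -126
  − 4 · |7 3; 2 3| = −4·(21 − 6) = -60
Sum: (-126) + (-60) = -186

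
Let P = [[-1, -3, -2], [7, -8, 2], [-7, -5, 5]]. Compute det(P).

359

Expand along row 1:
  + (-1) · |-8 2; -5 5| = (-1)·(-40 − (-10)) = 30
  − (-3) · |7 2; -7 5| = −(-3)·(35 − (-14)) = 147
  + (-2) · |7 -8; -7 -5| = (-2)·(-35 − 56) = 182
Sum: (30) + (147) + (182) = 359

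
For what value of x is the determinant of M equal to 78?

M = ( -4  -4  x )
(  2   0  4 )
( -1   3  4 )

x = -3

Expanding along the row containing x, det(M) is linear in x: det(M) = (6)·x + (96).
Set (6)·x + (96) = 78  ⇒  (6)·x = -18  ⇒  x = -3.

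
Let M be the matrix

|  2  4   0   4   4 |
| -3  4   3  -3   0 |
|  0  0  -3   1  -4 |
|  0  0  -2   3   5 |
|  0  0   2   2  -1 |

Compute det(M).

The determinant is 1740.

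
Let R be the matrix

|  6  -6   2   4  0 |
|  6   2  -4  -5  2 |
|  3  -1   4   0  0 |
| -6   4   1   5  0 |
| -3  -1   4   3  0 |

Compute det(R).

Expand along column 5 (it has 4 zeros):
  − (2) · M_25   where M_25 = det([6 -6 2 4; 3 -1 4 0; -6 4 1 5; -3 -1 4 3]) = -852
det = (-1)·(2)·(-852) = 1704

1704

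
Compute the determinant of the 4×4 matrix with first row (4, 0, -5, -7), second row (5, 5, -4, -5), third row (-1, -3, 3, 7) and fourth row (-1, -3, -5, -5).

Expand along row 1 (it has 1 zero):
  + (4) · M_11   where M_11 = det([5 -4 -5; -3 3 7; -3 -5 -5]) = 124
  + (-5) · M_13   where M_13 = det([5 5 -5; -1 -3 7; -1 -3 -5]) = 120
  − (-7) · M_14   where M_14 = det([5 5 -4; -1 -3 3; -1 -3 -5]) = 80
det = (+1)·(4)·(124) + (+1)·(-5)·(120) + (-1)·(-7)·(80) = 456

The determinant is 456.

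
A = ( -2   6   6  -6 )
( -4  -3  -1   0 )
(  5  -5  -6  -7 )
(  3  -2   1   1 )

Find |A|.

1628

Expand along row 2 (it has 1 zero):
  − (-4) · M_21   where M_21 = det([6 6 -6; -5 -6 -7; -2 1 1]) = 222
  + (-3) · M_22   where M_22 = det([-2 6 -6; 5 -6 -7; 3 1 1]) = -296
  − (-1) · M_23   where M_23 = det([-2 6 -6; 5 -5 -7; 3 -2 1]) = -148
det = (-1)·(-4)·(222) + (+1)·(-3)·(-296) + (-1)·(-1)·(-148) = 1628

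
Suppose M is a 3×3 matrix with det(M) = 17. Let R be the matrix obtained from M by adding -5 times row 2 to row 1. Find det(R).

Adding a multiple of one row to another leaves the determinant unchanged.
det(R) = (1)·(17) = 17

17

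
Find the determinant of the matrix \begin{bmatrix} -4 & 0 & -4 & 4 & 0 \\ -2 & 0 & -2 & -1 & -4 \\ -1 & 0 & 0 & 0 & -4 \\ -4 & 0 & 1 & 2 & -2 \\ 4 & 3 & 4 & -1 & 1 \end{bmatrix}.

The determinant is 504.

Expand along column 2 (it has 4 zeros):
  − (3) · M_52   where M_52 = det([-4 -4 4 0; -2 -2 -1 -4; -1 0 0 -4; -4 1 2 -2]) = -168
det = (-1)·(3)·(-168) = 504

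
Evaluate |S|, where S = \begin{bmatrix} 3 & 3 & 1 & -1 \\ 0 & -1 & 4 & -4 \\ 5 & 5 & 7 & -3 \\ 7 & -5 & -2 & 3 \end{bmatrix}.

det(S) = -644

Expand along row 2 (it has 1 zero):
  + (-1) · M_22   where M_22 = det([3 1 -1; 5 7 -3; 7 -2 3]) = 68
  − (4) · M_23   where M_23 = det([3 3 -1; 5 5 -3; 7 -5 3]) = -48
  + (-4) · M_24   where M_24 = det([3 3 1; 5 5 7; 7 -5 -2]) = 192
det = (+1)·(-1)·(68) + (-1)·(4)·(-48) + (+1)·(-4)·(192) = -644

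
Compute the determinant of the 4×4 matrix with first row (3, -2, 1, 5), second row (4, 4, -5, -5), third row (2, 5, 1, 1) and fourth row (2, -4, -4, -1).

Expand along row 1:
  + (3) · M_11   where M_11 = det([4 -5 -5; 5 1 1; -4 -4 -1]) = 87
  − (-2) · M_12   where M_12 = det([4 -5 -5; 2 1 1; 2 -4 -1]) = 42
  + (1) · M_13   where M_13 = det([4 4 -5; 2 5 1; 2 -4 -1]) = 102
  − (5) · M_14   where M_14 = det([4 4 -5; 2 5 1; 2 -4 -4]) = 66
det = (+1)·(3)·(87) + (-1)·(-2)·(42) + (+1)·(1)·(102) + (-1)·(5)·(66) = 117

117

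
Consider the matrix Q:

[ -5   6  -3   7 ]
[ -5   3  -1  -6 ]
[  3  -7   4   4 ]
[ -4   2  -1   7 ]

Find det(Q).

Expand along row 1:
  + (-5) · M_11   where M_11 = det([3 -1 -6; -7 4 4; 2 -1 7]) = 45
  − (6) · M_12   where M_12 = det([-5 -1 -6; 3 4 4; -4 -1 7]) = -201
  + (-3) · M_13   where M_13 = det([-5 3 -6; 3 -7 4; -4 2 7]) = 306
  − (7) · M_14   where M_14 = det([-5 3 -1; 3 -7 4; -4 2 -1]) = -12
det = (+1)·(-5)·(45) + (-1)·(6)·(-201) + (+1)·(-3)·(306) + (-1)·(7)·(-12) = 147

det(Q) = 147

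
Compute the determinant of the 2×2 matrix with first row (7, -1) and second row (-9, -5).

The determinant is -44.

det = 7·(-5) − (-1)·(-9) = -35 − 9 = -44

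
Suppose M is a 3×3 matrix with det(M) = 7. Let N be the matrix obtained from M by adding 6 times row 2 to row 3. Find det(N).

Adding a multiple of one row to another leaves the determinant unchanged.
det(N) = (1)·(7) = 7

7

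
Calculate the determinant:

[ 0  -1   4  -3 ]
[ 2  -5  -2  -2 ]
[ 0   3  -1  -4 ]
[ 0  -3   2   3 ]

4

Expand along column 1 (it has 3 zeros):
  − (2) · M_21   where M_21 = det([-1 4 -3; 3 -1 -4; -3 2 3]) = -2
det = (-1)·(2)·(-2) = 4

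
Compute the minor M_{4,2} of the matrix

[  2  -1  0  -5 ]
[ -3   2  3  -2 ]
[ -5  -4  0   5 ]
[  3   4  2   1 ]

-45

Delete row 4 and column 2; the remaining 3×3 submatrix is [2 0 -5; -3 3 -2; -5 0 5].
Its determinant is -45.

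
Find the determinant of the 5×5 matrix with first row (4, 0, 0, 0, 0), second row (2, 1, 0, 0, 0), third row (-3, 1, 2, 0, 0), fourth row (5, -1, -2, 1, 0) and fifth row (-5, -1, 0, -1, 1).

The matrix is lower triangular, so the determinant is the product of the diagonal entries:
det = (4) · (1) · (2) · (1) · (1) = 8

The determinant is 8.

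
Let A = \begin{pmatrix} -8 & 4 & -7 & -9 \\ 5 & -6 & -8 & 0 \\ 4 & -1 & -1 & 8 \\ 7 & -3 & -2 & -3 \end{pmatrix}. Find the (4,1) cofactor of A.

574

Delete row 4 and column 1; the remaining 3×3 submatrix is [4 -7 -9; -6 -8 0; -1 -1 8].
Its determinant is -574.
The cofactor carries sign (−1)^(4+1) = −1, so C_{4,1} = −(-574) = 574.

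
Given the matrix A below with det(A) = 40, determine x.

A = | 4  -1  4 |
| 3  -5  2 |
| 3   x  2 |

5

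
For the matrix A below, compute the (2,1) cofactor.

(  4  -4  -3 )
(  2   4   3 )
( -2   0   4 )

Delete row 2 and column 1; the remaining 2×2 submatrix is [-4 -3; 0 4].
Its determinant is (-4)·4 − (-3)·0 = -16.
The cofactor carries sign (−1)^(2+1) = −1, so C_{2,1} = −(-16) = 16.

16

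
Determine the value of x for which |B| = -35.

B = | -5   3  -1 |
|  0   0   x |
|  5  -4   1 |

7

Expanding along the row containing x, det(B) is linear in x: det(B) = (-5)·x + (0).
Set (-5)·x + (0) = -35  ⇒  (-5)·x = -35  ⇒  x = 7.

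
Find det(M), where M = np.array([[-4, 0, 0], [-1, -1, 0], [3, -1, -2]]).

M is lower triangular, so det(M) is the product of the diagonal entries:
det = (-4) · (-1) · (-2) = -8

-8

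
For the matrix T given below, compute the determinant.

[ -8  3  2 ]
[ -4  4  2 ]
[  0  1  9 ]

The determinant is -172.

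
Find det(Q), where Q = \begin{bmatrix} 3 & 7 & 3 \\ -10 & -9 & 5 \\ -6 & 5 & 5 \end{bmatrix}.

Expand along column 1:
  + 3 · |-9 5; 5 5| = 3·(-45 − 25) = -210
  − (-10) · |7 3; 5 5| = −(-10)·(35 − 15) = 200
  + (-6) · |7 3; -9 5| = (-6)·(35 − (-27)) = -372
Sum: (-210) + (200) + (-372) = -382

-382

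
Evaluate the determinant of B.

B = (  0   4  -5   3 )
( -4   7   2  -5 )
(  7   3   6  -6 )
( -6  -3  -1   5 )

det(B) = 1593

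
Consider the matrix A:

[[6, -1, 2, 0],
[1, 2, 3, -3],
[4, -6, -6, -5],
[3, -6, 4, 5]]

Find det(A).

The determinant is 1599.

Expand along row 1 (it has 1 zero):
  + (6) · M_11   where M_11 = det([2 3 -3; -6 -6 -5; -6 4 5]) = 340
  − (-1) · M_12   where M_12 = det([1 3 -3; 4 -6 -5; 3 4 5]) = -217
  + (2) · M_13   where M_13 = det([1 2 -3; 4 -6 -5; 3 -6 5]) = -112
det = (+1)·(6)·(340) + (-1)·(-1)·(-217) + (+1)·(2)·(-112) = 1599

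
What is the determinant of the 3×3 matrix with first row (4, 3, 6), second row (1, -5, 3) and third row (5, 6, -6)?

The determinant is 297.

Expand along column 1:
  + 4 · |-5 3; 6 -6| = 4·(30 − 18) = 48
  − 1 · |3 6; 6 -6| = −1·(-18 − 36) = 54
  + 5 · |3 6; -5 3| = 5·(9 − (-30)) = 195
Sum: (48) + (54) + (195) = 297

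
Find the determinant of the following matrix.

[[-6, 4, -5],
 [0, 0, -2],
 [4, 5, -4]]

The determinant is -92.

Expand along row 2:
  − (-2) · |-6 4; 4 5| = −(-2)·(-30 − 16) = -92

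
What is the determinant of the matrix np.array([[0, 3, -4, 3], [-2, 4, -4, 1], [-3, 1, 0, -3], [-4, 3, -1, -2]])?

Expand along row 1 (it has 1 zero):
  − (3) · M_12   where M_12 = det([-2 -4 1; -3 0 -3; -4 -1 -2]) = -15
  + (-4) · M_13   where M_13 = det([-2 4 1; -3 1 -3; -4 3 -2]) = 5
  − (3) · M_14   where M_14 = det([-2 4 -4; -3 1 0; -4 3 -1]) = 10
det = (-1)·(3)·(-15) + (+1)·(-4)·(5) + (-1)·(3)·(10) = -5

-5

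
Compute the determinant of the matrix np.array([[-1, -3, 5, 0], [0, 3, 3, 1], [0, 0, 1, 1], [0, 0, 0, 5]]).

The determinant is -15.

The matrix is upper triangular, so the determinant is the product of the diagonal entries:
det = (-1) · (3) · (1) · (5) = -15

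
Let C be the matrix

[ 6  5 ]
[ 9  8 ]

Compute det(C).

det(C) = 6·8 − 5·9 = 48 − 45 = 3

3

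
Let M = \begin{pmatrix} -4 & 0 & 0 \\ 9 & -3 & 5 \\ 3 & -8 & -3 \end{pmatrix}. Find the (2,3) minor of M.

32

Delete row 2 and column 3; the remaining 2×2 submatrix is [-4 0; 3 -8].
Its determinant is (-4)·(-8) − 0·3 = 32.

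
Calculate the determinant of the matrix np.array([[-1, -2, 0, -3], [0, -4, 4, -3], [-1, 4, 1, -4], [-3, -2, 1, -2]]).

Expand along row 1 (it has 1 zero):
  + (-1) · M_11   where M_11 = det([-4 4 -3; 4 1 -4; -2 1 -2]) = 38
  − (-2) · M_12   where M_12 = det([0 4 -3; -1 1 -4; -3 1 -2]) = 34
  − (-3) · M_14   where M_14 = det([0 -4 4; -1 4 1; -3 -2 1]) = 64
det = (+1)·(-1)·(38) + (-1)·(-2)·(34) + (-1)·(-3)·(64) = 222

222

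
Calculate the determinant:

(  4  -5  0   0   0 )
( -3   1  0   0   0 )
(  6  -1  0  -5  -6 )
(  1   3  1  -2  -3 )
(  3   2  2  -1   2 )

The determinant is -242.

The matrix is block lower-triangular with a 2×2 block and a 3×3 block on the diagonal, so its determinant equals the product of the determinants of the diagonal blocks.
det of the 2×2 block = -11
det of the 3×3 block = 22
det = (-11)·(22) = -242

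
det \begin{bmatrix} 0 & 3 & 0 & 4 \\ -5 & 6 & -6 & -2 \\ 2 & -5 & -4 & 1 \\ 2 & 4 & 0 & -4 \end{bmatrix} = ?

Expand along row 1 (it has 2 zeros):
  − (3) · M_12   where M_12 = det([-5 -6 -2; 2 -4 1; 2 0 -4]) = -156
  − (4) · M_14   where M_14 = det([-5 6 -6; 2 -5 -4; 2 4 0]) = -236
det = (-1)·(3)·(-156) + (-1)·(4)·(-236) = 1412

1412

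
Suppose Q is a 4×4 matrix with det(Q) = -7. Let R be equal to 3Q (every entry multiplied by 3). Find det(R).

The determinant is -567.

For a 4×4 matrix, det(3Q) = 3^4·det(Q) = 81·det(Q).
det(R) = (81)·(-7) = -567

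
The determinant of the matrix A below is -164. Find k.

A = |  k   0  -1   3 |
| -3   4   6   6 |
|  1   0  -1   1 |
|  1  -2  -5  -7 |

k = -5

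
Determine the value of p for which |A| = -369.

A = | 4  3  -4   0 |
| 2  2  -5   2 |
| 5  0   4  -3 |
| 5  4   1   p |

8

Expanding along the column containing p, det(A) is linear in p: det(A) = (-27)·p + (-153).
Set (-27)·p + (-153) = -369  ⇒  (-27)·p = -216  ⇒  p = 8.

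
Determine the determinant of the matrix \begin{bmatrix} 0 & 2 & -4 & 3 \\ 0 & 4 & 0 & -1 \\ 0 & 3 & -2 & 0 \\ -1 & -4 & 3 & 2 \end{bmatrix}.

-16

Expand along column 1 (it has 3 zeros):
  − (-1) · M_41   where M_41 = det([2 -4 3; 4 0 -1; 3 -2 0]) = -16
det = (-1)·(-1)·(-16) = -16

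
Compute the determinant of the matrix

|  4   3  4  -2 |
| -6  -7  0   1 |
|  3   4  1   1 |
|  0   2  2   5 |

The determinant is 0.

Expand along row 2 (it has 1 zero):
  − (-6) · M_21   where M_21 = det([3 4 -2; 4 1 1; 2 2 5]) = -75
  + (-7) · M_22   where M_22 = det([4 4 -2; 3 1 1; 0 2 5]) = -60
  + (1) · M_24   where M_24 = det([4 3 4; 3 4 1; 0 2 2]) = 30
det = (-1)·(-6)·(-75) + (+1)·(-7)·(-60) + (+1)·(1)·(30) = 0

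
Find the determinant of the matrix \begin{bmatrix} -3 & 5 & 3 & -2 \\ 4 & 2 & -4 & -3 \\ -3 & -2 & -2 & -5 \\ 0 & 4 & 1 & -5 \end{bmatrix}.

-507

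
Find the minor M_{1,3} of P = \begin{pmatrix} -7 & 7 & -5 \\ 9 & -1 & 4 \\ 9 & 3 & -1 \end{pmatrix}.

Delete row 1 and column 3; the remaining 2×2 submatrix is [9 -1; 9 3].
Its determinant is 9·3 − (-1)·9 = 36.

36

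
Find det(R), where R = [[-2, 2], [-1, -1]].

det(R) = (-2)·(-1) − 2·(-1) = 2 − (-2) = 4

det(R) = 4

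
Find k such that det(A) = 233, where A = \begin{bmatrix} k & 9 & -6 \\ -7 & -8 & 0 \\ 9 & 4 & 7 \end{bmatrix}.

Expanding along the column containing k, det(A) is linear in k: det(A) = (-56)·k + (177).
Set (-56)·k + (177) = 233  ⇒  (-56)·k = 56  ⇒  k = -1.

-1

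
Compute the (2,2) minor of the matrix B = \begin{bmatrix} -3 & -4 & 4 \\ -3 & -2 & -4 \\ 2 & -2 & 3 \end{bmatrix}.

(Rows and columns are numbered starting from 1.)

-17

Delete row 2 and column 2; the remaining 2×2 submatrix is [-3 4; 2 3].
Its determinant is (-3)·3 − 4·2 = -17.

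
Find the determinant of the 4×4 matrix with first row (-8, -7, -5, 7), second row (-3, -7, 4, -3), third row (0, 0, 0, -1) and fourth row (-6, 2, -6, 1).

Expand along row 3 (it has 3 zeros):
  − (-1) · M_34   where M_34 = det([-8 -7 -5; -3 -7 4; -6 2 -6]) = 262
det = (-1)·(-1)·(262) = 262

262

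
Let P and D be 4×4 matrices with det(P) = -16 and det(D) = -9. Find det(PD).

|PD| = 144

det(PD) = det(P)·det(D) = (-16)·(-9) = 144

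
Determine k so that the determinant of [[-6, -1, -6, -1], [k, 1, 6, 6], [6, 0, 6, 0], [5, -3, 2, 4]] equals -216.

Expanding along the row containing k, det(B) is linear in k: det(B) = (42)·k + (-342).
Set (42)·k + (-342) = -216  ⇒  (42)·k = 126  ⇒  k = 3.

3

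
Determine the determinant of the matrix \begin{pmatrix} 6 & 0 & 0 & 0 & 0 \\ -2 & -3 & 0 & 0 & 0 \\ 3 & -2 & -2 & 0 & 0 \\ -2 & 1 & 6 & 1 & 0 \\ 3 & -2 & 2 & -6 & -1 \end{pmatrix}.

The determinant is -36.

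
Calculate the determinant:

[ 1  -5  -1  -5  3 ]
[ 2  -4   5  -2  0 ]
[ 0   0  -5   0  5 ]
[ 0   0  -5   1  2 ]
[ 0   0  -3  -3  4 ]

240

The matrix is block upper-triangular with a 2×2 block and a 3×3 block on the diagonal, so its determinant equals the product of the determinants of the diagonal blocks.
det of the 2×2 block = 6
det of the 3×3 block = 40
det = (6)·(40) = 240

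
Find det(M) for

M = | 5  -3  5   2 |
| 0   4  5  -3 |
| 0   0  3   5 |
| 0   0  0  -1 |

The determinant is -60.

M is upper triangular, so det(M) is the product of the diagonal entries:
det = (5) · (4) · (3) · (-1) = -60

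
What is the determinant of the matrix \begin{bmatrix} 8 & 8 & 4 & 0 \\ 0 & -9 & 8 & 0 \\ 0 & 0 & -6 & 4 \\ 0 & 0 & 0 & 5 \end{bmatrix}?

The determinant is 2160.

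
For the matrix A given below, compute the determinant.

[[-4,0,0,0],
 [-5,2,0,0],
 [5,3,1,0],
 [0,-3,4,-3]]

A is lower triangular, so det(A) is the product of the diagonal entries:
det = (-4) · (2) · (1) · (-3) = 24

24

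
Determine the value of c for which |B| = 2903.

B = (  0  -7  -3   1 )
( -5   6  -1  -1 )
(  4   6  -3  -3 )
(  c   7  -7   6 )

c = 1

Expanding along the column containing c, det(B) is linear in c: det(B) = (48)·c + (2855).
Set (48)·c + (2855) = 2903  ⇒  (48)·c = 48  ⇒  c = 1.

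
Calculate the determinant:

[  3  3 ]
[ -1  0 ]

det = 3·0 − 3·(-1) = 0 − (-3) = 3

The determinant is 3.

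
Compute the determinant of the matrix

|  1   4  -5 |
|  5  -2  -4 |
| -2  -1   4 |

-15

Expand along column 1:
  + 1 · |-2 -4; -1 4| = 1·(-8 − 4) = -12
  − 5 · |4 -5; -1 4| = −5·(16 − 5) = -55
  + (-2) · |4 -5; -2 -4| = (-2)·(-16 − 10) = 52
Sum: (-12) + (-55) + (52) = -15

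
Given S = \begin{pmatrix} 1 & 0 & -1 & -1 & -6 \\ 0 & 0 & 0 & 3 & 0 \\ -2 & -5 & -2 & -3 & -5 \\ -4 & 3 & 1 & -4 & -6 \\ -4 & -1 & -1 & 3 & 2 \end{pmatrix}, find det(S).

|S| = 1026

Expand along row 2 (it has 4 zeros):
  + (3) · M_24   where M_24 = det([1 0 -1 -6; -2 -5 -2 -5; -4 3 1 -6; -4 -1 -1 2]) = 342
det = (+1)·(3)·(342) = 1026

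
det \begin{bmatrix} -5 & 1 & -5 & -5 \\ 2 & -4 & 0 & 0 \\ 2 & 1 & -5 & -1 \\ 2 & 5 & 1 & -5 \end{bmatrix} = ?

Expand along row 2 (it has 2 zeros):
  − (2) · M_21   where M_21 = det([1 -5 -5; 1 -5 -1; 5 1 -5]) = -104
  + (-4) · M_22   where M_22 = det([-5 -5 -5; 2 -5 -1; 2 1 -5]) = -230
det = (-1)·(2)·(-104) + (+1)·(-4)·(-230) = 1128

1128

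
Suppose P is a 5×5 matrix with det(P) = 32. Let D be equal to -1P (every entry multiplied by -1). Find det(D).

For a 5×5 matrix, det(-1P) = (-1)^5·det(P) = -1·det(P).
det(D) = (-1)·(32) = -32

-32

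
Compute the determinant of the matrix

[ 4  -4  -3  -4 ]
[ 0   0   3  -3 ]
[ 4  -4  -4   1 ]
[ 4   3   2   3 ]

336

Expand along row 2 (it has 2 zeros):
  − (3) · M_23   where M_23 = det([4 -4 -4; 4 -4 1; 4 3 3]) = -140
  + (-3) · M_24   where M_24 = det([4 -4 -3; 4 -4 -4; 4 3 2]) = 28
det = (-1)·(3)·(-140) + (+1)·(-3)·(28) = 336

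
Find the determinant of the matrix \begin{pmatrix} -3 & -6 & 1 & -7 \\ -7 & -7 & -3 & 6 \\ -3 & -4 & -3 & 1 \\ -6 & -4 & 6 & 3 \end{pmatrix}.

Expand along row 1:
  + (-3) · M_11   where M_11 = det([-7 -3 6; -4 -3 1; -4 6 3]) = -135
  − (-6) · M_12   where M_12 = det([-7 -3 6; -3 -3 1; -6 6 3]) = -120
  + (1) · M_13   where M_13 = det([-7 -7 6; -3 -4 1; -6 -4 3]) = -37
  − (-7) · M_14   where M_14 = det([-7 -7 -3; -3 -4 -3; -6 -4 6]) = 36
det = (+1)·(-3)·(-135) + (-1)·(-6)·(-120) + (+1)·(1)·(-37) + (-1)·(-7)·(36) = -100

The determinant is -100.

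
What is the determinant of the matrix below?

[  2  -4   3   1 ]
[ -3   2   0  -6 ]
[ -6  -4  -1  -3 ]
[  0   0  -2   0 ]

-288

Expand along row 4 (it has 3 zeros):
  − (-2) · M_43   where M_43 = det([2 -4 1; -3 2 -6; -6 -4 -3]) = -144
det = (-1)·(-2)·(-144) = -288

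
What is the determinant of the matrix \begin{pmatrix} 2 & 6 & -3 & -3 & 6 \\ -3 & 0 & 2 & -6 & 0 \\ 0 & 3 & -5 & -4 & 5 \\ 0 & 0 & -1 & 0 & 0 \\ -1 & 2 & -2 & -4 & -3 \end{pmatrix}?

33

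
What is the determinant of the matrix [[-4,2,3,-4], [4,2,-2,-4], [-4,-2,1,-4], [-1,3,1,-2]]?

112

Expand along row 1:
  + (-4) · M_11   where M_11 = det([2 -2 -4; -2 1 -4; 3 1 -2]) = 56
  − (2) · M_12   where M_12 = det([4 -2 -4; -4 1 -4; -1 1 -2]) = 28
  + (3) · M_13   where M_13 = det([4 2 -4; -4 -2 -4; -1 3 -2]) = 112
  − (-4) · M_14   where M_14 = det([4 2 -2; -4 -2 1; -1 3 1]) = 14
det = (+1)·(-4)·(56) + (-1)·(2)·(28) + (+1)·(3)·(112) + (-1)·(-4)·(14) = 112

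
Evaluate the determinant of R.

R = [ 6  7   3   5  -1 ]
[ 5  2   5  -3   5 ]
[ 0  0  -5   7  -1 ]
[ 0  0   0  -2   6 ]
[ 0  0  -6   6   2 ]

920

R is block upper-triangular with a 2×2 block and a 3×3 block on the diagonal, so its determinant equals the product of the determinants of the diagonal blocks.
det of the 2×2 block = -23
det of the 3×3 block = -40
det = (-23)·(-40) = 920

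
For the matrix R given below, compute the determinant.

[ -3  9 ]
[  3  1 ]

det(R) = (-3)·1 − 9·3 = -3 − 27 = -30

det(R) = -30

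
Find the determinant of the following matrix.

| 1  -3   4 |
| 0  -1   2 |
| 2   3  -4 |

Expand along column 1:
  + 1 · |-1 2; 3 -4| = 1·(4 − 6) = -2
  + 2 · |-3 4; -1 2| = 2·(-6 − (-4)) = -4
Sum: (-2) + (-4) = -6

-6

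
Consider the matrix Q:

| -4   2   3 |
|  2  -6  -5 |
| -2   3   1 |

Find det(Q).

-38

Expand along row 1:
  + (-4) · |-6 -5; 3 1| = (-4)·(-6 − (-15)) = -36
  − 2 · |2 -5; -2 1| = −2·(2 − 10) = 16
  + 3 · |2 -6; -2 3| = 3·(6 − 12) = -18
Sum: (-36) + (16) + (-18) = -38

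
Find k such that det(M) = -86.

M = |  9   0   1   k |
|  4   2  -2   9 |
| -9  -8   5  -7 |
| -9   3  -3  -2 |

Expanding along the column containing k, det(M) is linear in k: det(M) = (-90)·k + (184).
Set (-90)·k + (184) = -86  ⇒  (-90)·k = -270  ⇒  k = 3.

k = 3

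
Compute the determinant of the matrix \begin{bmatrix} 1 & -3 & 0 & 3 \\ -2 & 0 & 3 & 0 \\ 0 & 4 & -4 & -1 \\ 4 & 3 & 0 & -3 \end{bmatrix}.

Expand along row 2 (it has 2 zeros):
  − (-2) · M_21   where M_21 = det([-3 0 3; 4 -4 -1; 3 0 -3]) = 0
  − (3) · M_23   where M_23 = det([1 -3 3; 0 4 -1; 4 3 -3]) = -45
det = (-1)·(-2)·(0) + (-1)·(3)·(-45) = 135

135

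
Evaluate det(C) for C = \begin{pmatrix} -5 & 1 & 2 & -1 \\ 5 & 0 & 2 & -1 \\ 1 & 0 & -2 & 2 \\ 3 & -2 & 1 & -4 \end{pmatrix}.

The determinant is -3.

Expand along column 2 (it has 2 zeros):
  − (1) · M_12   where M_12 = det([5 2 -1; 1 -2 2; 3 1 -4]) = 43
  + (-2) · M_42   where M_42 = det([-5 2 -1; 5 2 -1; 1 -2 2]) = -20
det = (-1)·(1)·(43) + (+1)·(-2)·(-20) = -3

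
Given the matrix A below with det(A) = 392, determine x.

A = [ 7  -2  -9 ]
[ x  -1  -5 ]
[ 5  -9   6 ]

Expanding along the row containing x, det(A) is linear in x: det(A) = (93)·x + (-352).
Set (93)·x + (-352) = 392  ⇒  (93)·x = 744  ⇒  x = 8.

x = 8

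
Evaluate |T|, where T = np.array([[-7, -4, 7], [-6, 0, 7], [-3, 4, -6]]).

Expand along column 2:
  − (-4) · |-6 7; -3 -6| = −(-4)·(36 − (-21)) = 228
  − 4 · |-7 7; -6 7| = −4·(-49 − (-42)) = 28
Sum: (228) + (28) = 256

The determinant is 256.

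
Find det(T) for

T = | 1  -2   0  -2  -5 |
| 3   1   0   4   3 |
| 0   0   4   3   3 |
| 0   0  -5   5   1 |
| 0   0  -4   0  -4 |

-644

T is block upper-triangular with a 2×2 block and a 3×3 block on the diagonal, so its determinant equals the product of the determinants of the diagonal blocks.
det of the 2×2 block = 7
det of the 3×3 block = -92
det = (7)·(-92) = -644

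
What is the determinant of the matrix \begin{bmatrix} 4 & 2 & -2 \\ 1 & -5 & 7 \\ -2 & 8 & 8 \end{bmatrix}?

Expand along column 1:
  + 4 · |-5 7; 8 8| = 4·(-40 − 56) = -384
  − 1 · |2 -2; 8 8| = −1·(16 − (-16)) = -32
  + (-2) · |2 -2; -5 7| = (-2)·(14 − 10) = -8
Sum: (-384) + (-32) + (-8) = -424

The determinant is -424.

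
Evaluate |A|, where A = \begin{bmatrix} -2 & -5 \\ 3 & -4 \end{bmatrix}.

The determinant is 23.

det(A) = (-2)·(-4) − (-5)·3 = 8 − (-15) = 23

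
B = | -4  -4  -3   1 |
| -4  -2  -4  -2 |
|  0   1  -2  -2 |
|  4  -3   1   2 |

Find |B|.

Expand along row 3 (it has 1 zero):
  − (1) · M_32   where M_32 = det([-4 -3 1; -4 -4 -2; 4 1 2]) = 36
  + (-2) · M_33   where M_33 = det([-4 -4 1; -4 -2 -2; 4 -3 2]) = 60
  − (-2) · M_34   where M_34 = det([-4 -4 -3; -4 -2 -4; 4 -3 1]) = 44
det = (-1)·(1)·(36) + (+1)·(-2)·(60) + (-1)·(-2)·(44) = -68

-68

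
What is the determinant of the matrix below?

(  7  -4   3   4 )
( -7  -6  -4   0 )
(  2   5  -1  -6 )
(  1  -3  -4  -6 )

Expand along row 2 (it has 1 zero):
  − (-7) · M_21   where M_21 = det([-4 3 4; 5 -1 -6; -3 -4 -6]) = 124
  + (-6) · M_22   where M_22 = det([7 3 4; 2 -1 -6; 1 -4 -6]) = -136
  − (-4) · M_23   where M_23 = det([7 -4 4; 2 5 -6; 1 -3 -6]) = -404
det = (-1)·(-7)·(124) + (+1)·(-6)·(-136) + (-1)·(-4)·(-404) = 68

68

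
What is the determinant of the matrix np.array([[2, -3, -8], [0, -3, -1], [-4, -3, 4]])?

54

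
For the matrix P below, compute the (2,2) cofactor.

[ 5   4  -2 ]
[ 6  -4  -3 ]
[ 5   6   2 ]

20

Delete row 2 and column 2; the remaining 2×2 submatrix is [5 -2; 5 2].
Its determinant is 5·2 − (-2)·5 = 20.
The cofactor carries sign (−1)^(2+2) = +1, so C_{2,2} = +(20) = 20.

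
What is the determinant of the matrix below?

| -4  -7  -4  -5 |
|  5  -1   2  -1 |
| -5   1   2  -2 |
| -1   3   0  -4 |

-1034

Expand along row 4 (it has 1 zero):
  − (-1) · M_41   where M_41 = det([-7 -4 -5; -1 2 -1; 1 2 -2]) = 46
  + (3) · M_42   where M_42 = det([-4 -4 -5; 5 2 -1; -5 2 -2]) = -152
  + (-4) · M_44   where M_44 = det([-4 -7 -4; 5 -1 2; -5 1 2]) = 156
det = (-1)·(-1)·(46) + (+1)·(3)·(-152) + (+1)·(-4)·(156) = -1034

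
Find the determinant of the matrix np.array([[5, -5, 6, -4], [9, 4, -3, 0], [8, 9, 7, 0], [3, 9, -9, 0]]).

The determinant is -4236.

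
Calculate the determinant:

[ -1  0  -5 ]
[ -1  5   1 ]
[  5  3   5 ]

Expand along row 1:
  + (-1) · |5 1; 3 5| = (-1)·(25 − 3) = -22
  + (-5) · |-1 5; 5 3| = (-5)·(-3 − 25) = 140
Sum: (-22) + (140) = 118

The determinant is 118.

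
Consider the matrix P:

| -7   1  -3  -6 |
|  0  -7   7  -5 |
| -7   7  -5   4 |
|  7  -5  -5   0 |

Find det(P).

The determinant is 2744.

Expand along row 2 (it has 1 zero):
  + (-7) · M_22   where M_22 = det([-7 -3 -6; -7 -5 4; 7 -5 0]) = -644
  − (7) · M_23   where M_23 = det([-7 1 -6; -7 7 4; 7 -5 0]) = -28
  + (-5) · M_24   where M_24 = det([-7 1 -3; -7 7 -5; 7 -5 -5]) = 392
det = (+1)·(-7)·(-644) + (-1)·(7)·(-28) + (+1)·(-5)·(392) = 2744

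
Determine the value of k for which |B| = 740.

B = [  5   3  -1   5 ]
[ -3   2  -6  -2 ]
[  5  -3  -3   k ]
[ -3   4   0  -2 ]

k = 0

Expanding along the row containing k, det(B) is linear in k: det(B) = (-180)·k + (740).
Set (-180)·k + (740) = 740  ⇒  (-180)·k = 0  ⇒  k = 0.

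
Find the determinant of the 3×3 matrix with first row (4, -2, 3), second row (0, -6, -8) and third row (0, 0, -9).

The matrix is upper triangular, so the determinant is the product of the diagonal entries:
det = (4) · (-6) · (-9) = 216

The determinant is 216.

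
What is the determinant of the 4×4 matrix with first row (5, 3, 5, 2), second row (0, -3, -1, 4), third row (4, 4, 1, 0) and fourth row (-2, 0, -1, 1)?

185

Expand along row 2 (it has 1 zero):
  + (-3) · M_22   where M_22 = det([5 5 2; 4 1 0; -2 -1 1]) = -19
  − (-1) · M_23   where M_23 = det([5 3 2; 4 4 0; -2 0 1]) = 24
  + (4) · M_24   where M_24 = det([5 3 5; 4 4 1; -2 0 -1]) = 26
det = (+1)·(-3)·(-19) + (-1)·(-1)·(24) + (+1)·(4)·(26) = 185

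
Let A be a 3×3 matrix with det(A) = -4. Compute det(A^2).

The determinant is 16.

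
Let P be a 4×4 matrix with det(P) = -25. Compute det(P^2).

det(P^2) = (det P)^2 = (-25)^2 = 625

625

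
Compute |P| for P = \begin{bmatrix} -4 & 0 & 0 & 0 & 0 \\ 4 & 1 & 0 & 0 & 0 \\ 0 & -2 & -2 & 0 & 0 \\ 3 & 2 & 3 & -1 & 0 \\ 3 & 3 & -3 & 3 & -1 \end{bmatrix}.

8

P is lower triangular, so det(P) is the product of the diagonal entries:
det = (-4) · (1) · (-2) · (-1) · (-1) = 8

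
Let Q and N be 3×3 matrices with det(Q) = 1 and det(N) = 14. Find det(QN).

14

det(QN) = det(Q)·det(N) = (1)·(14) = 14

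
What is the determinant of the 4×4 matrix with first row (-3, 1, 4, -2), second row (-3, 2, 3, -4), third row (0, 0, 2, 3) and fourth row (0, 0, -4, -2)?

The matrix is block upper-triangular with a 2×2 block and a 2×2 block on the diagonal, so its determinant equals the product of the determinants of the diagonal blocks.
det of the 2×2 block = -3
det of the 2×2 block = 8
det = (-3)·(8) = -24

-24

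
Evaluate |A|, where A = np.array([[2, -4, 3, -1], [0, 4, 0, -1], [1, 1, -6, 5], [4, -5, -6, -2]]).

|A| = 555

Expand along row 2 (it has 2 zeros):
  + (4) · M_22   where M_22 = det([2 3 -1; 1 -6 5; 4 -6 -2]) = 132
  + (-1) · M_24   where M_24 = det([2 -4 3; 1 1 -6; 4 -5 -6]) = -27
det = (+1)·(4)·(132) + (+1)·(-1)·(-27) = 555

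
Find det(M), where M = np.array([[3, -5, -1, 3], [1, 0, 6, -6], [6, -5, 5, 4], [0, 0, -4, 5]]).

Expand along row 4 (it has 2 zeros):
  − (-4) · M_43   where M_43 = det([3 -5 3; 1 0 -6; 6 -5 4]) = 95
  + (5) · M_44   where M_44 = det([3 -5 -1; 1 0 6; 6 -5 5]) = -60
det = (-1)·(-4)·(95) + (+1)·(5)·(-60) = 80

80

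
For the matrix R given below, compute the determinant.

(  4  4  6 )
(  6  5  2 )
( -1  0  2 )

|R| = 14

Expand along column 2:
  − 4 · |6 2; -1 2| = −4·(12 − (-2)) = -56
  + 5 · |4 6; -1 2| = 5·(8 − (-6)) = 70
Sum: (-56) + (70) = 14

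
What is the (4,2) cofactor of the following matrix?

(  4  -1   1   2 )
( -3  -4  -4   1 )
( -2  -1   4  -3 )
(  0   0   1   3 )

Delete row 4 and column 2; the remaining 3×3 submatrix is [4 1 2; -3 -4 1; -2 4 -3].
Its determinant is -19.
The cofactor carries sign (−1)^(4+2) = +1, so C_{4,2} = +(-19) = -19.

-19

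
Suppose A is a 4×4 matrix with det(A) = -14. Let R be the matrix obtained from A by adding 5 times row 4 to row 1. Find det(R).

det(R) = -14

Adding a multiple of one row to another leaves the determinant unchanged.
det(R) = (1)·(-14) = -14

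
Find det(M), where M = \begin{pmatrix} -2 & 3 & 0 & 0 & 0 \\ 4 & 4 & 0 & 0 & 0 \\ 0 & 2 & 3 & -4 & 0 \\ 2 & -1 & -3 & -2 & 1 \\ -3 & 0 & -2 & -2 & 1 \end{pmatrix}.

M is block lower-triangular with a 2×2 block and a 3×3 block on the diagonal, so its determinant equals the product of the determinants of the diagonal blocks.
det of the 2×2 block = -20
det of the 3×3 block = -4
det = (-20)·(-4) = 80

|M| = 80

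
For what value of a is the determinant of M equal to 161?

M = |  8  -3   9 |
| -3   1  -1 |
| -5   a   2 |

-7

Expanding along the column containing a, det(M) is linear in a: det(M) = (-19)·a + (28).
Set (-19)·a + (28) = 161  ⇒  (-19)·a = 133  ⇒  a = -7.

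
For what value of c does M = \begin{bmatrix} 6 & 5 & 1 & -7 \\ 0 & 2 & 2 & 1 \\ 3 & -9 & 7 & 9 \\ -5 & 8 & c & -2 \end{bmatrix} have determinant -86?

-2

Expanding along the row containing c, det(M) is linear in c: det(M) = (-219)·c + (-524).
Set (-219)·c + (-524) = -86  ⇒  (-219)·c = 438  ⇒  c = -2.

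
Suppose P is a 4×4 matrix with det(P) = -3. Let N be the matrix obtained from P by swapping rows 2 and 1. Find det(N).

Swapping two rows multiplies the determinant by −1.
det(N) = (-1)·(-3) = 3

|N| = 3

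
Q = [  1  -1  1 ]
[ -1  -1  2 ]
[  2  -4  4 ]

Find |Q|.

Expand along column 1:
  + 1 · |-1 2; -4 4| = 1·(-4 − (-8)) = 4
  − (-1) · |-1 1; -4 4| = −(-1)·(-4 − (-4)) = 0
  + 2 · |-1 1; -1 2| = 2·(-2 − (-1)) = -2
Sum: (4) + (0) + (-2) = 2

det(Q) = 2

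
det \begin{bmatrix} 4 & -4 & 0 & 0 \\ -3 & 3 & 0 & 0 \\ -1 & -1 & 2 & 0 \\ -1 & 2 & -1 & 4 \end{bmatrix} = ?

The determinant is 0.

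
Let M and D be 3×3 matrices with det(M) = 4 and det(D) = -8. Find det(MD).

-32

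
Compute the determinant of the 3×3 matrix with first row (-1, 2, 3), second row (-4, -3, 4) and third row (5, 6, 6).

Expand along row 1:
  + (-1) · |-3 4; 6 6| = (-1)·(-18 − 24) = 42
  − 2 · |-4 4; 5 6| = −2·(-24 − 20) = 88
  + 3 · |-4 -3; 5 6| = 3·(-24 − (-15)) = -27
Sum: (42) + (88) + (-27) = 103

103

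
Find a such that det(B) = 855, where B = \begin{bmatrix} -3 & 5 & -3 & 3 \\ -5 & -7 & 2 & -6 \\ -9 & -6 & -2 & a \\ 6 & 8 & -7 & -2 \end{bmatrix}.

Expanding along the column containing a, det(B) is linear in a: det(B) = (220)·a + (2395).
Set (220)·a + (2395) = 855  ⇒  (220)·a = -1540  ⇒  a = -7.

-7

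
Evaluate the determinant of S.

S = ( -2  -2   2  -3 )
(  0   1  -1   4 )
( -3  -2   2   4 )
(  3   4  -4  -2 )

The determinant is 0.

Expand along row 2 (it has 1 zero):
  + (1) · M_22   where M_22 = det([-2 2 -3; -3 2 4; 3 -4 -2]) = -30
  − (-1) · M_23   where M_23 = det([-2 -2 -3; -3 -2 4; 3 4 -2]) = 30
  + (4) · M_24   where M_24 = det([-2 -2 2; -3 -2 2; 3 4 -4]) = 0
det = (+1)·(1)·(-30) + (-1)·(-1)·(30) + (+1)·(4)·(0) = 0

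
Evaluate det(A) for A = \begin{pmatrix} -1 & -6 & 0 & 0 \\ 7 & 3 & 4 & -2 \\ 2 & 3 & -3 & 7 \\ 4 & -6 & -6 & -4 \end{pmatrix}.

Expand along row 1 (it has 2 zeros):
  + (-1) · M_11   where M_11 = det([3 4 -2; 3 -3 7; -6 -6 -4]) = 114
  − (-6) · M_12   where M_12 = det([7 4 -2; 2 -3 7; 4 -6 -4]) = 522
det = (+1)·(-1)·(114) + (-1)·(-6)·(522) = 3018

3018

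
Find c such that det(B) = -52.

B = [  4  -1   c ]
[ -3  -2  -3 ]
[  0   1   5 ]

c = 3

Expanding along the row containing c, det(B) is linear in c: det(B) = (-3)·c + (-43).
Set (-3)·c + (-43) = -52  ⇒  (-3)·c = -9  ⇒  c = 3.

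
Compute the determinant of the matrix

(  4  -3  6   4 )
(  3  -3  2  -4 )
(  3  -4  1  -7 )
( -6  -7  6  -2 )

234

Expand along row 1:
  + (4) · M_11   where M_11 = det([-3 2 -4; -4 1 -7; -7 6 -2]) = 30
  − (-3) · M_12   where M_12 = det([3 2 -4; 3 1 -7; -6 6 -2]) = 120
  + (6) · M_13   where M_13 = det([3 -3 -4; 3 -4 -7; -6 -7 -2]) = -87
  − (4) · M_14   where M_14 = det([3 -3 2; 3 -4 1; -6 -7 6]) = -69
det = (+1)·(4)·(30) + (-1)·(-3)·(120) + (+1)·(6)·(-87) + (-1)·(4)·(-69) = 234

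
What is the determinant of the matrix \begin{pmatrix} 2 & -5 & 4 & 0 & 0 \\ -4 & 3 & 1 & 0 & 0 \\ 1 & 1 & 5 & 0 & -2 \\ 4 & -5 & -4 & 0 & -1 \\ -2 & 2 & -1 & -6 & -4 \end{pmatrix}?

1566

Expand along column 4 (it has 4 zeros):
  − (-6) · M_54   where M_54 = det([2 -5 4 0; -4 3 1 0; 1 1 5 -2; 4 -5 -4 -1]) = 261
det = (-1)·(-6)·(261) = 1566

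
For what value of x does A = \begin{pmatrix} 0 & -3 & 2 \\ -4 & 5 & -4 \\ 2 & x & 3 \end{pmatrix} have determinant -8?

-3

Expanding along the row containing x, det(A) is linear in x: det(A) = (-8)·x + (-32).
Set (-8)·x + (-32) = -8  ⇒  (-8)·x = 24  ⇒  x = -3.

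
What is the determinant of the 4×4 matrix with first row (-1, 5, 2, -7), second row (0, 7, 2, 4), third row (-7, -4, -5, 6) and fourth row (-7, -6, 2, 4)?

The determinant is 4049.

Expand along row 2 (it has 1 zero):
  + (7) · M_22   where M_22 = det([-1 2 -7; -7 -5 6; -7 2 4]) = 347
  − (2) · M_23   where M_23 = det([-1 5 -7; -7 -4 6; -7 -6 4]) = -188
  + (4) · M_24   where M_24 = det([-1 5 2; -7 -4 -5; -7 -6 2]) = 311
det = (+1)·(7)·(347) + (-1)·(2)·(-188) + (+1)·(4)·(311) = 4049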